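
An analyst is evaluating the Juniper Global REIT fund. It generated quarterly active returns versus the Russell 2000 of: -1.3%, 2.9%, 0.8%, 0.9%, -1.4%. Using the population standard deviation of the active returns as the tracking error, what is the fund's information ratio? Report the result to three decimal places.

0.238

Mean return μ = 1.90 / 5 = 0.3800%
Σ(r − μ)² = 12.7880; population σ = √(12.7880/5) = 1.5992%
IR = μ / tracking error = 0.3800 / 1.5992 = 0.2376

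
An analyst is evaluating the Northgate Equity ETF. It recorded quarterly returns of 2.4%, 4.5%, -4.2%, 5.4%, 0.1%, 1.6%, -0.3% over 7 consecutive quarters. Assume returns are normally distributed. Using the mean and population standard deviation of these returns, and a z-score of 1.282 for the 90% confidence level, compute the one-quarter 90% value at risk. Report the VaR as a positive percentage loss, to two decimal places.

r̄ = (2.4 + 4.5 − 4.2 + 5.4 + 0.1 + 1.6 − 0.3) / 7 = 1.3571%
Σ(r − r̄)² = 62.5771; population σ = √(62.5771/7) = 2.9899%
VaR = −(r̄ − z·σ) = −(1.3571 − 1.282 × 2.9899) = −(-2.4760) = 2.4760%

2.48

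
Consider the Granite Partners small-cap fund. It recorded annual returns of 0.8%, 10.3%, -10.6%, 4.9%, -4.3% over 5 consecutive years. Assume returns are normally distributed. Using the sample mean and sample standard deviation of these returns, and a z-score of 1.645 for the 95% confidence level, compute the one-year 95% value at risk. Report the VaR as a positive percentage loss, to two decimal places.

13.08

μ = (0.8 + 10.3 − 10.6 + 4.9 − 4.3) / 5 = 1.10 / 5 = 0.2200%
Sample σ = √[Σ(r − μ)² / 4] = √[261.3480 / 4] = √65.3370 = 8.0831%
VaR = −(μ − z·σ) = −(0.2200 − 1.645 × 8.0831) = −(-13.0767) = 13.0767%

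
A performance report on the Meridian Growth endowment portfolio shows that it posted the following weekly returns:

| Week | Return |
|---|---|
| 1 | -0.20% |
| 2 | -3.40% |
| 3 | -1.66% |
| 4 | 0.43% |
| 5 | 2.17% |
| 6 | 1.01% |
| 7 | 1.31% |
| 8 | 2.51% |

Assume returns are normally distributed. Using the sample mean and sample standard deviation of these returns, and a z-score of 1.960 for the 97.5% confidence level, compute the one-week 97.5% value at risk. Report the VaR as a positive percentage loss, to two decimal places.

3.63

r̄ = (-0.2 − 3.4 − 1.66 + 0.43 + 2.17 + 1.01 + 1.31 + 2.51) / 8 = 0.2713%
Σ(r − r̄)² = (-0.2 − 0.2713)² + (-3.4 − 0.2713)² + (-1.66 − 0.2713)² + … = 27.6971
sample σ = √(27.6971 / 7) = √3.9567 = 1.9891%
VaR = −(r̄ − z·σ) = −(0.2713 − 1.960 × 1.9891) = −(-3.6273) = 3.6273%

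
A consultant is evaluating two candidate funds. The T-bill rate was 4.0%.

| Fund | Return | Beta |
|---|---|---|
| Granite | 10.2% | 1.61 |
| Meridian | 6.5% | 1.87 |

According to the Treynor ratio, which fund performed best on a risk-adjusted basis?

Granite

Granite: Treynor = (10.2% − 4.0%) / 1.61 = 3.851
Meridian: Treynor = (6.5% − 4.0%) / 1.87 = 1.337
Highest: Granite (3.851).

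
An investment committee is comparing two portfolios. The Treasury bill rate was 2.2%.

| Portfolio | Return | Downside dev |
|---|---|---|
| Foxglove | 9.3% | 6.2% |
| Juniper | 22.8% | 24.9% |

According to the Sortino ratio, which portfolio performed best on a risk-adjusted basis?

Foxglove: Sortino ratio = (9.3% − 2.2%) / 6.2% = 1.145
Juniper: Sortino ratio = (22.8% − 2.2%) / 24.9% = 0.827
Highest: Foxglove (1.145).

Foxglove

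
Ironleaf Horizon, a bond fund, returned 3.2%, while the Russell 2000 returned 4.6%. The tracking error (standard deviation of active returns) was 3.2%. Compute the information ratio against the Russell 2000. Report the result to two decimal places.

-0.44

IR = (Rp − Rb) / TE = (3.2% − 4.6%) / 3.2% = -1.40% / 3.2% = -0.4375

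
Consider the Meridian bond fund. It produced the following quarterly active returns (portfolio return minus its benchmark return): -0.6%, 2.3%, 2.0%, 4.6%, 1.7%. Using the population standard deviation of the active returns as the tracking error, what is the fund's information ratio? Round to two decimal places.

Mean return r̄ = 10.00 / 5 = 2.0000%
Σ(r − r̄)² = 13.7000; population σ = √(13.7000/5) = 1.6553%
IR = r̄ / tracking error = 2.0000 / 1.6553 = 1.2082

1.21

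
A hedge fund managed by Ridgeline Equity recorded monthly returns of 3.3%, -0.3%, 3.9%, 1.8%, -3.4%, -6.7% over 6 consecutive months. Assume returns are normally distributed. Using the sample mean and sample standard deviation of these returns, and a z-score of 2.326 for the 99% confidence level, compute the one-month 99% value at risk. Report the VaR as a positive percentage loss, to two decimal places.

Mean return r̄ = -1.40 / 6 = -0.2333%
Σ(r − r̄)² = 85.5533; sample σ = √(85.5533/5) = 4.1365%
VaR = −(r̄ − z·σ) = −(-0.2333 − 2.326 × 4.1365) = −(-9.8548) = 9.8548%

9.85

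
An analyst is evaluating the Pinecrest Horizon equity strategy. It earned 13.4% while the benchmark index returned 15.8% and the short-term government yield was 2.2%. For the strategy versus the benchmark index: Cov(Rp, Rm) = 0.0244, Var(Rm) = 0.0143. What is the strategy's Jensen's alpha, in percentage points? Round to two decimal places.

-12.01

β = Cov / Var = 0.0244 / 0.0143 = 1.7063
E[R] = Rf + β(Rm − Rf) = 2.2% + 1.7063 × (15.8% − 2.2%) = 25.4057%
α = Rp − E[R] = 13.4% − 25.4057% = -12.0057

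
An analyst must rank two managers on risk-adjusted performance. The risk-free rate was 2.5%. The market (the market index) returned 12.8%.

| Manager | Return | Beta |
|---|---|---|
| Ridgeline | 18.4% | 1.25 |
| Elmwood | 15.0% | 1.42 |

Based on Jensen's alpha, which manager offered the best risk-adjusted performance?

Ridgeline: α = 18.4% − [2.5% + 1.25 × (12.8% − 2.5%)] = 3.025
Elmwood: α = 15.0% − [2.5% + 1.42 × (12.8% − 2.5%)] = -2.126
Highest: Ridgeline (3.025).

Ridgeline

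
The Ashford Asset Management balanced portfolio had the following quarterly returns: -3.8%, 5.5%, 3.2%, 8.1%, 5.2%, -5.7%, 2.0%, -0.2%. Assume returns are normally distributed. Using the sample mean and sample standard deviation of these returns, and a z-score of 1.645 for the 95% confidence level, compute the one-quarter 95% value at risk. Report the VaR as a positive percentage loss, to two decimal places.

6.04

Mean return μ = 14.30 / 8 = 1.7875%
Σ(r − μ)² = (-3.8 − 1.7875)² + (5.5 − 1.7875)² + … = 158.5488
sample σ = √(158.5488 / 7) = √22.6498 = 4.7592%
VaR = −(μ − z·σ) = −(1.7875 − 1.645 × 4.7592) = −(-6.0414) = 6.0414%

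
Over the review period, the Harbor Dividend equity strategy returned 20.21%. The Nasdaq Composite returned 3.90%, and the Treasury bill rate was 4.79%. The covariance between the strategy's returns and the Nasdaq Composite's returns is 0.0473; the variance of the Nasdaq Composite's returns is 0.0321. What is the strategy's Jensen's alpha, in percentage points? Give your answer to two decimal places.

16.73

β = Cov / Var = 0.0473 / 0.0321 = 1.4735
E[R] = Rf + β(Rm − Rf) = 4.79% + 1.4735 × (3.90% − 4.79%) = 3.4786%
α = Rp − E[R] = 20.21% − 3.4786% = 16.7314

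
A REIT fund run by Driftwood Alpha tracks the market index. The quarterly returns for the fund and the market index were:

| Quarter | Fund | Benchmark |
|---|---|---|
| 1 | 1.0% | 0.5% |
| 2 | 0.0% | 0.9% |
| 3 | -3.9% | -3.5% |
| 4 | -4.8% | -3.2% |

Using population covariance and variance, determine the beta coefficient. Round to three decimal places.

1.168

r̄p = -1.9250%,  r̄m = -1.3250%
Cov = Σ(rp − r̄p)(rm − r̄m) / 4 = 4.8269
Var(rm) = Σ(rm − r̄m)² / 4 = 4.1319
β = Cov / Var = 4.8269 / 4.1319 = 1.1682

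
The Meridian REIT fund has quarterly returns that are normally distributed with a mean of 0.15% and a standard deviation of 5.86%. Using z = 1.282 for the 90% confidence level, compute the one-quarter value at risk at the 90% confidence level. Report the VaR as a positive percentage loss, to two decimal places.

7.36

VaR (as % loss) = −(μ − z·σ) = −(0.15% − 1.282 × 5.86%) = −(-7.36252%) = 7.36252%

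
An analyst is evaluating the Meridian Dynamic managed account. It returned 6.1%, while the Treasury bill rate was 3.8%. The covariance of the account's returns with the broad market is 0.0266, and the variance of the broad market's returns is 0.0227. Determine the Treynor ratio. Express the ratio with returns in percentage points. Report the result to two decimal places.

1.96

β = Cov / Var = 0.0266 / 0.0227 = 1.1718
Treynor = (Rp − Rf) / β = (6.1% − 3.8%) / 1.1718 = 2.30 / 1.1718 = 1.9628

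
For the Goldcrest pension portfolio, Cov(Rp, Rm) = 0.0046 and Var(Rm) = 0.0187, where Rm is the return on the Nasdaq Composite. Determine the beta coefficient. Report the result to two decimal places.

0.25

β = Cov(Rp, Rm) / Var(Rm) = 0.0046 / 0.0187 = 0.2460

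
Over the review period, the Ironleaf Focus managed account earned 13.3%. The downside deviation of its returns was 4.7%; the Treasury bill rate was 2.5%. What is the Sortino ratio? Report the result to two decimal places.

Sortino = (Rp − Rf) / σd = (13.3% − 2.5%) / 4.7% = 10.80% / 4.7% = 2.2979

2.30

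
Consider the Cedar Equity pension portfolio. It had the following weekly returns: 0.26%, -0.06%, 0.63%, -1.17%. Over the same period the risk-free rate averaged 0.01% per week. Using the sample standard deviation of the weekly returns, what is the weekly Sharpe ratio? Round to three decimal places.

Mean return r̄ = -0.340 / 4 = -0.0850%
Σ(r − r̄)² = (0.26 − (-0.0850))² + (-0.06 − (-0.0850))² + (0.63 − (-0.0850))² + … = 1.8081
sample σ = √(1.8081 / 3) = √0.6027 = 0.7763%
Sharpe = (r̄ − rf) / σ = (-0.0850 − 0.01) / 0.7763 = -0.0950 / 0.7763 = -0.1224

-0.122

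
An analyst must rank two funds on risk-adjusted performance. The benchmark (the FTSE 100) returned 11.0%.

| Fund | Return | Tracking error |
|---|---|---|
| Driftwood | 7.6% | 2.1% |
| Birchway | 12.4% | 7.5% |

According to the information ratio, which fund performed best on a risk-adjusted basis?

Driftwood: IR = (7.6% − 11.0%) / 2.1% = -1.619
Birchway: IR = (12.4% − 11.0%) / 7.5% = 0.187
Highest: Birchway (0.187).

Birchway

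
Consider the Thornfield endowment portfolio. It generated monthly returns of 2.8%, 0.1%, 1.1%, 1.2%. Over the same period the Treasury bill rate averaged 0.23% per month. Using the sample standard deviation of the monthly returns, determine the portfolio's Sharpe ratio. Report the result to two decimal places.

μ = (2.8 + 0.1 + 1.1 + 1.2) / 4 = 5.20 / 4 = 1.3000%
Σ(r − μ)² = (2.8 − 1.3000)² + (0.1 − 1.3000)² + … = 3.7400
sample σ = √(3.7400 / 3) = √1.2467 = 1.1166%
Sharpe = (μ − rf) / σ = (1.3000 − 0.23) / 1.1166 = 1.0700 / 1.1166 = 0.9583

0.96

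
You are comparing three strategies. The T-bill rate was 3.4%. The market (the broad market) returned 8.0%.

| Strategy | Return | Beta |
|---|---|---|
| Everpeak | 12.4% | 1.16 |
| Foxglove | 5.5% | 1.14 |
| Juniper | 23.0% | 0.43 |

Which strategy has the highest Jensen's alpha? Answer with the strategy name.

Juniper

Everpeak: α = 12.4% − [3.4% + 1.16 × (8.0% − 3.4%)] = 3.664
Foxglove: α = 5.5% − [3.4% + 1.14 × (8.0% − 3.4%)] = -3.144
Juniper: α = 23.0% − [3.4% + 0.43 × (8.0% − 3.4%)] = 17.622
Highest: Juniper (17.622).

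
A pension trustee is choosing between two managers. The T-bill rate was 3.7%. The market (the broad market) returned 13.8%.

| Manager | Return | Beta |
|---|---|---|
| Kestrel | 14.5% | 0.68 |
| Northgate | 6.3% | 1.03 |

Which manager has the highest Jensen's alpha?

Kestrel: α = 14.5% − [3.7% + 0.68 × (13.8% − 3.7%)] = 3.932
Northgate: α = 6.3% − [3.7% + 1.03 × (13.8% − 3.7%)] = -7.803
Highest: Kestrel (3.932).

Kestrel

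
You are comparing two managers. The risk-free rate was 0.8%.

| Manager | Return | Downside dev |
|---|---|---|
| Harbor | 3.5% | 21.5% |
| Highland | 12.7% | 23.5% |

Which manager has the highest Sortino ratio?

Harbor: Sortino ratio = (3.5% − 0.8%) / 21.5% = 0.126
Highland: Sortino ratio = (12.7% − 0.8%) / 23.5% = 0.506
Highest: Highland (0.506).

Highland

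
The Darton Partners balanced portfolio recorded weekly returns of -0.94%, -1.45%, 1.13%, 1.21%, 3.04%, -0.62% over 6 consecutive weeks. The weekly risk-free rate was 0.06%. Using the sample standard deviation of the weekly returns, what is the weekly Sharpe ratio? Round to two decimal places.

0.20

Mean return μ = 2.370 / 6 = 0.3950%
Σ(r − μ)² = (-0.94 − 0.3950)² + (-1.45 − 0.3950)² + … = 14.4170
sample σ = √(14.4170 / 5) = √2.8834 = 1.6981%
Sharpe = (μ − rf) / σ = (0.3950 − 0.06) / 1.6981 = 0.3350 / 1.6981 = 0.1973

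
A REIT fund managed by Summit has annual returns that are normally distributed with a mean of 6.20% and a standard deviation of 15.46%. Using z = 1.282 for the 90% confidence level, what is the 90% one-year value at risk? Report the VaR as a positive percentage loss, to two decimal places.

13.62

VaR (as % loss) = −(μ − z·σ) = −(6.20% − 1.282 × 15.46%) = −(-13.61972%) = 13.61972%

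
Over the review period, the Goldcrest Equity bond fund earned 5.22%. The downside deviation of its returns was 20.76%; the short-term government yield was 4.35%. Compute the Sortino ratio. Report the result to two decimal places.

0.04

Sortino = (Rp − Rf) / σd = (5.22% − 4.35%) / 20.76% = 0.87% / 20.76% = 0.0419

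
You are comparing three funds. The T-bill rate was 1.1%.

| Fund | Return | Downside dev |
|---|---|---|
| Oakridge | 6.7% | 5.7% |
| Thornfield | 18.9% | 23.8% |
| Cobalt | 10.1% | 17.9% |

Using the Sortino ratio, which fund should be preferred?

Oakridge

Oakridge: Sortino ratio = (6.7% − 1.1%) / 5.7% = 0.982
Thornfield: Sortino ratio = (18.9% − 1.1%) / 23.8% = 0.748
Cobalt: Sortino ratio = (10.1% − 1.1%) / 17.9% = 0.503
Highest: Oakridge (0.982).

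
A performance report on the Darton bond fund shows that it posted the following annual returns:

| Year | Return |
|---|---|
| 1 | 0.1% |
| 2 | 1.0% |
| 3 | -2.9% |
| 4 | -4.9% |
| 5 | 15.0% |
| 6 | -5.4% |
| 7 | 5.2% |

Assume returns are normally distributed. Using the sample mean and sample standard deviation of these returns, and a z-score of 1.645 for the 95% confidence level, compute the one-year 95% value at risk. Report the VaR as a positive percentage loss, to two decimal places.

10.58

Mean return μ = 8.10 / 7 = 1.1571%
Σ(r − μ)² = (0.1 − 1.1571)² + (1 − 1.1571)² + (-2.9 − 1.1571)² + … = 305.2571
sample σ = √(305.2571 / 6) = √50.8762 = 7.1328%
VaR = −(μ − z·σ) = −(1.1571 − 1.645 × 7.1328) = −(-10.5764) = 10.5764%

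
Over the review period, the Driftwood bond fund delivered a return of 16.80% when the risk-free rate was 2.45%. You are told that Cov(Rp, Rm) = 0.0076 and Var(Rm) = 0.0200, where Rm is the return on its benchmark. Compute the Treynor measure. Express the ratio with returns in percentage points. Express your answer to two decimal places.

β = Cov / Var = 0.0076 / 0.0200 = 0.3800
Treynor = (Rp − Rf) / β = (16.80% − 2.45%) / 0.3800 = 14.35 / 0.3800 = 37.7632

37.76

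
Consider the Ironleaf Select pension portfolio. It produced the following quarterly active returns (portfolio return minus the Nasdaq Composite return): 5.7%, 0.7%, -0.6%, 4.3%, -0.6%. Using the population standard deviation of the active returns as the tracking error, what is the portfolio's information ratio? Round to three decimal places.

0.727

r̄ = (5.7 + 0.7 − 0.6 + 4.3 − 0.6) / 5 = 9.50 / 5 = 1.9000%
Population σ = √[Σ(r − r̄)² / 5] = √[34.1400 / 5] = √6.8280 = 2.6130%
IR = r̄ / tracking error = 1.9000 / 2.6130 = 0.7271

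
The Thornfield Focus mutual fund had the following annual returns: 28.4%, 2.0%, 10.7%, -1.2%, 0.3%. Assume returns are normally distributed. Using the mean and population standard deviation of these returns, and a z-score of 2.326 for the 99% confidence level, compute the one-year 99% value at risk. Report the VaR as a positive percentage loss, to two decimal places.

Mean return μ = 40.20 / 5 = 8.0400%
Population σ = √[Σ(r − μ)² / 5] = √[603.3720 / 5] = √120.6744 = 10.9852%
VaR = −(μ − z·σ) = −(8.0400 − 2.326 × 10.9852) = −(-17.5116) = 17.5116%

17.51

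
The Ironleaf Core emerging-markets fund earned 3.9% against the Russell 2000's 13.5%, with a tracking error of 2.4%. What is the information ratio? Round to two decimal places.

-4.00

IR = (Rp − Rb) / TE = (3.9% − 13.5%) / 2.4% = -9.60% / 2.4% = -4.0000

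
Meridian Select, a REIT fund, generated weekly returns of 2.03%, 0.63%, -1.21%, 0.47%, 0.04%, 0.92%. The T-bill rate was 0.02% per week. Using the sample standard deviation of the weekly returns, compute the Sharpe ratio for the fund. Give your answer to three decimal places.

r̄ = (2.03 + 0.63 − 1.21 + 0.47 + 0.04 + 0.92) / 6 = 0.4800%
Σ(r − r̄)² = 5.6684; sample σ = √(5.6684/5) = 1.0647%
Sharpe = (r̄ − rf) / σ = (0.4800 − 0.02) / 1.0647 = 0.4600 / 1.0647 = 0.4320

0.432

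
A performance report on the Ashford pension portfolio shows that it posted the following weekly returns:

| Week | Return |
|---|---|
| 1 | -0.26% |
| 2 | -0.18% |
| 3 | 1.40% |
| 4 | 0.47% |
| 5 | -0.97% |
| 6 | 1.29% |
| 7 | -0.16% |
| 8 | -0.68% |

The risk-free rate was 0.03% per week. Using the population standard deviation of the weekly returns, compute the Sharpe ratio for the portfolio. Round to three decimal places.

0.103

μ = (-0.26 − 0.18 + 1.4 + 0.47 − 0.97 + 1.29 − 0.16 − 0.68) / 8 = 0.910 / 8 = 0.1138%
Population σ = √[Σ(r − μ)² / 8] = √[5.2704 / 8] = √0.6588 = 0.8117%
Sharpe = (μ − rf) / σ = (0.1138 − 0.03) / 0.8117 = 0.0838 / 0.8117 = 0.1032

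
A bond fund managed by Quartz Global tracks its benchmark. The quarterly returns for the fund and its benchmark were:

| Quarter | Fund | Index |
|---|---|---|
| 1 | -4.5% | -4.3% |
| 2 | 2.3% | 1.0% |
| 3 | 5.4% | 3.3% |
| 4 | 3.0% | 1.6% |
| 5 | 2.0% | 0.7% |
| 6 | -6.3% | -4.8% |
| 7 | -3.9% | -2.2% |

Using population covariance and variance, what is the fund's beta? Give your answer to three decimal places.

1.430

r̄p = -0.2857%,  r̄m = -0.6714%
Cov = Σ(rp − r̄p)(rm − r̄m) / 7 = 11.8782
Var(rm) = Σ(rm − r̄m)² / 7 = 8.3078
β = Cov / Var = 11.8782 / 8.3078 = 1.4298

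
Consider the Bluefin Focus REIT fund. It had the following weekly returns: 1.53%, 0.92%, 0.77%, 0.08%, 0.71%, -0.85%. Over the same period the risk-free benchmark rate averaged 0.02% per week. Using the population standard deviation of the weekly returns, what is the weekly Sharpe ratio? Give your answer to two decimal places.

0.68

r̄ = (1.53 + 0.92 + 0.77 + 0.08 + 0.71 − 0.85) / 6 = 3.160 / 6 = 0.5267%
Population std dev = √[3.3489 / 6] = 0.7471%
Sharpe = (r̄ − rf) / σ = (0.5267 − 0.02) / 0.7471 = 0.5067 / 0.7471 = 0.6782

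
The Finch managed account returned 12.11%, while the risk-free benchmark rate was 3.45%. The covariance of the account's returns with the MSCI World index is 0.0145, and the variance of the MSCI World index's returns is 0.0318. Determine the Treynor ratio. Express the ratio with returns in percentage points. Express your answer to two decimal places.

18.99

β = Cov / Var = 0.0145 / 0.0318 = 0.4560
Treynor = (Rp − Rf) / β = (12.11% − 3.45%) / 0.4560 = 8.66 / 0.4560 = 18.9912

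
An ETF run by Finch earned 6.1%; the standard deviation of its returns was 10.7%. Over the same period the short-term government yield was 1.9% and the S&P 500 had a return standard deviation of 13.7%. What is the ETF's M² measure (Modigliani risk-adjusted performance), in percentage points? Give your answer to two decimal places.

Sharpe = (Rp − Rf) / σp = (6.1% − 1.9%) / 10.7% = 0.3925
M² = Rf + Sharpe × σm = 1.9% + 0.3925 × 13.7% = 7.2773%

7.28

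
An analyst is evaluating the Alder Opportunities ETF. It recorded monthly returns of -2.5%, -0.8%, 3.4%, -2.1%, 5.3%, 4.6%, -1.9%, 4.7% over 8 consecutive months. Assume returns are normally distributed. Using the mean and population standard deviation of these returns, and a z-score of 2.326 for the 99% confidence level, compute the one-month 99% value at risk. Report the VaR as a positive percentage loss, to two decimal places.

r̄ = (-2.5 − 0.8 + 3.4 − 2.1 + 5.3 + 4.6 − 1.9 + 4.7) / 8 = 10.70 / 8 = 1.3375%
Σ(r − r̄)² = (-2.5 − 1.3375)² + (-0.8 − 1.3375)² + … = 83.4988
population σ = √(83.4988 / 8) = √10.4374 = 3.2307%
VaR = −(r̄ − z·σ) = −(1.3375 − 2.326 × 3.2307) = −(-6.1771) = 6.1771%

6.18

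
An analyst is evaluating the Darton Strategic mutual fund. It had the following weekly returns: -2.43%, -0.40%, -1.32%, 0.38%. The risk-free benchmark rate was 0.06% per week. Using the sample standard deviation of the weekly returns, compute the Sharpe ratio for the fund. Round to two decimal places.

-0.83

μ = (-2.43 − 0.4 − 1.32 + 0.38) / 4 = -3.770 / 4 = -0.9425%
Sample σ = √[Σ(r − μ)² / 3] = √[4.3985 / 3] = √1.4662 = 1.2109%
Sharpe = (μ − rf) / σ = (-0.9425 − 0.06) / 1.2109 = -1.0025 / 1.2109 = -0.8279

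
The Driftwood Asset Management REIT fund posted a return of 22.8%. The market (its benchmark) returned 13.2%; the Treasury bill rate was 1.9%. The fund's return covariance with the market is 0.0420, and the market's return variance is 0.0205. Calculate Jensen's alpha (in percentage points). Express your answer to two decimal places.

-2.25

β = Cov / Var = 0.0420 / 0.0205 = 2.0488
E[R] = Rf + β(Rm − Rf) = 1.9% + 2.0488 × (13.2% − 1.9%) = 25.0514%
α = Rp − E[R] = 22.8% − 25.0514% = -2.2514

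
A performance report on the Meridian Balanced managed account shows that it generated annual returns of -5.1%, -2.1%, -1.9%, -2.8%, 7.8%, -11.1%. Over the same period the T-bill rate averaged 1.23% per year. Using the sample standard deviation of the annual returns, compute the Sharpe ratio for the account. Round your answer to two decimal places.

r̄ = (-5.1 − 2.1 − 1.9 − 2.8 + 7.8 − 11.1) / 6 = -2.5333%
Sample σ = √[Σ(r − r̄)² / 5] = √[187.4133 / 5] = √37.4827 = 6.1223%
Sharpe = (r̄ − rf) / σ = (-2.5333 − 1.23) / 6.1223 = -3.7633 / 6.1223 = -0.6147

-0.61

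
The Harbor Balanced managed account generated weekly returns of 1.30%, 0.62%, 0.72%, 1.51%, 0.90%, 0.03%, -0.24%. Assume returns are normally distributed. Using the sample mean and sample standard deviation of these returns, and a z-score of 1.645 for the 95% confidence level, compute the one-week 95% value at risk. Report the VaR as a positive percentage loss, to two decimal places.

0.35

μ = (1.3 + 0.62 + 0.72 + 1.51 + 0.9 + 0.03 − 0.24) / 7 = 0.6914%
Σ(r − μ)² = (1.3 − 0.6914)² + (0.62 − 0.6914)² + (0.72 − 0.6914)² + … = 2.3949
σ = √[2.3949 / 6] = 0.6318%
VaR = −(μ − z·σ) = −(0.6914 − 1.645 × 0.6318) = −(-0.3479) = 0.3479%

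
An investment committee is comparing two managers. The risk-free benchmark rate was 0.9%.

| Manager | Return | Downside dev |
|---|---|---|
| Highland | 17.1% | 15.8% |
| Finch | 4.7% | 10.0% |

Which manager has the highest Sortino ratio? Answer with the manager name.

Highland: Sortino ratio = (17.1% − 0.9%) / 15.8% = 1.025
Finch: Sortino ratio = (4.7% − 0.9%) / 10.0% = 0.380
Highest: Highland (1.025).

Highland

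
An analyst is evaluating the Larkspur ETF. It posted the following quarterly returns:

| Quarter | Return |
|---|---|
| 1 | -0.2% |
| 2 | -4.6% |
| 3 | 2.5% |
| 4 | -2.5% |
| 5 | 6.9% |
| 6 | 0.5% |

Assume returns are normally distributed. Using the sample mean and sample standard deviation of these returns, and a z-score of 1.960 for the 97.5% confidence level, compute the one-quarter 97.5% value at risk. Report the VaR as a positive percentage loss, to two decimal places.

μ = (-0.2 − 4.6 + 2.5 − 2.5 + 6.9 + 0.5) / 6 = 0.4333%
Sample std dev = √[80.4333 / 5] = 4.0108%
VaR = −(μ − z·σ) = −(0.4333 − 1.960 × 4.0108) = −(-7.4279) = 7.4279%

7.43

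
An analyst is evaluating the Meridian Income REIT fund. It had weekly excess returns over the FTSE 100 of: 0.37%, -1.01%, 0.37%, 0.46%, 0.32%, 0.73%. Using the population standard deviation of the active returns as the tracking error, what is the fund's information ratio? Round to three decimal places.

0.369

μ = (0.37 − 1.01 + 0.37 + 0.46 + 0.32 + 0.73) / 6 = 1.240 / 6 = 0.2067%
Σ(r − μ)² = (0.37 − 0.2067)² + (-1.01 − 0.2067)² + … = 1.8845
σ = √[1.8845 / 6] = 0.5604%
IR = μ / tracking error = 0.2067 / 0.5604 = 0.3688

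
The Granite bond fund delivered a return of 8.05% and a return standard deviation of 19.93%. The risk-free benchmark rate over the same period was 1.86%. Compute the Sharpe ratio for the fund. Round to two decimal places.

Sharpe = (Rp − Rf) / σp = (8.05% − 1.86%) / 19.93% = 6.19% / 19.93% = 0.3106

0.31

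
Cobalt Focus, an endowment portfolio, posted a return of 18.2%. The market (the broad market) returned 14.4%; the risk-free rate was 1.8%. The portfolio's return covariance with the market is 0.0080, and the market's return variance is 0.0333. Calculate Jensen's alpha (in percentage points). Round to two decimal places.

13.37

β = Cov / Var = 0.0080 / 0.0333 = 0.2402
E[R] = Rf + β(Rm − Rf) = 1.8% + 0.2402 × (14.4% − 1.8%) = 4.8265%
α = Rp − E[R] = 18.2% − 4.8265% = 13.3735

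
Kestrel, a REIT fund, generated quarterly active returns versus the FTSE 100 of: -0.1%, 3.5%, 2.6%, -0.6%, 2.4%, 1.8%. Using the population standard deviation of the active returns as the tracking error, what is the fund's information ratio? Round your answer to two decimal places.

Mean return r̄ = 9.60 / 6 = 1.6000%
Σ(r − r̄)² = (-0.1 − 1.6000)² + (3.5 − 1.6000)² + … = 13.0200
population σ = √(13.0200 / 6) = √2.1700 = 1.4731%
IR = r̄ / tracking error = 1.6000 / 1.4731 = 1.0861

1.09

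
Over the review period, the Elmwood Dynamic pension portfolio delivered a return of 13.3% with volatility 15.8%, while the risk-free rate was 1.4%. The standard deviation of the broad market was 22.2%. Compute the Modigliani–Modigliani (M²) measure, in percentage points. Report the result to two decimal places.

18.12

Sharpe = (Rp − Rf) / σp = (13.3% − 1.4%) / 15.8% = 0.7532
M² = Rf + Sharpe × σm = 1.4% + 0.7532 × 22.2% = 18.1210%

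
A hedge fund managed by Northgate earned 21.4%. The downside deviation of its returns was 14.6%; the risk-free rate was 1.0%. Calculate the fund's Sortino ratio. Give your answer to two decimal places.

1.40

Sortino = (Rp − Rf) / σd = (21.4% − 1.0%) / 14.6% = 20.40% / 14.6% = 1.3973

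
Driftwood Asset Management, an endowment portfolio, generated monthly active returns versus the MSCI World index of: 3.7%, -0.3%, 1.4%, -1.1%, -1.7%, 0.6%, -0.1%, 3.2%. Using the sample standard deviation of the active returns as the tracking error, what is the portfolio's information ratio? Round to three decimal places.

0.367

μ = (3.7 − 0.3 + 1.4 − 1.1 − 1.7 + 0.6 − 0.1 + 3.2) / 8 = 5.70 / 8 = 0.7125%
Sample std dev = √[26.3888 / 7] = 1.9416%
IR = μ / tracking error = 0.7125 / 1.9416 = 0.3670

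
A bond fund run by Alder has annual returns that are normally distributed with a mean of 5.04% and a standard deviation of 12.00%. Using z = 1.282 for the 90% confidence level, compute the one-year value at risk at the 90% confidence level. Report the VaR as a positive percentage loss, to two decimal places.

10.34

VaR (as % loss) = −(μ − z·σ) = −(5.04% − 1.282 × 12.00%) = −(-10.3440%) = 10.3440%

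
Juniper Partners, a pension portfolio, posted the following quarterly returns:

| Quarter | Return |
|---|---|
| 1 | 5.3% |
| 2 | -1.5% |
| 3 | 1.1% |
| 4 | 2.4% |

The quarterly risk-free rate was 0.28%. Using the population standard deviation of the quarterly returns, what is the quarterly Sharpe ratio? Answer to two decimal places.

0.63

Mean return r̄ = 7.30 / 4 = 1.8250%
Σ(r − r̄)² = 23.9875; population σ = √(23.9875/4) = 2.4489%
Sharpe = (r̄ − rf) / σ = (1.8250 − 0.28) / 2.4489 = 1.5450 / 2.4489 = 0.6309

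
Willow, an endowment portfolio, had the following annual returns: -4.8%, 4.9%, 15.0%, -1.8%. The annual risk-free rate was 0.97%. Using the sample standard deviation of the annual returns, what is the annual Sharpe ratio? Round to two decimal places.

Mean return r̄ = 13.30 / 4 = 3.3250%
Sample σ = √[Σ(r − r̄)² / 3] = √[231.0675 / 3] = √77.0225 = 8.7762%
Sharpe = (r̄ − rf) / σ = (3.3250 − 0.97) / 8.7762 = 2.3550 / 8.7762 = 0.2683

0.27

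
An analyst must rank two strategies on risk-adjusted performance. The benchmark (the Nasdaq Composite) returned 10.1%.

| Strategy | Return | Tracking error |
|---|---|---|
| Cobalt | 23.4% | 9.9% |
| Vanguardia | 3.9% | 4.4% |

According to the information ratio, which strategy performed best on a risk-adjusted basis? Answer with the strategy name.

Cobalt: IR = (23.4% − 10.1%) / 9.9% = 1.343
Vanguardia: IR = (3.9% − 10.1%) / 4.4% = -1.409
Highest: Cobalt (1.343).

Cobalt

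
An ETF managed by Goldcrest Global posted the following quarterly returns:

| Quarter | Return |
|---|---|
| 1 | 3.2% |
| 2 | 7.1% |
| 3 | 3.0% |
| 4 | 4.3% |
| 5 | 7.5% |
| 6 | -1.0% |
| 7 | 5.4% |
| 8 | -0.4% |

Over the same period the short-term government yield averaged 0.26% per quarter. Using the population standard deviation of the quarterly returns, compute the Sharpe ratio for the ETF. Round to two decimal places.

μ = (3.2 + 7.1 + 3 + 4.3 + 7.5 − 1 + 5.4 − 0.4) / 8 = 29.10 / 8 = 3.6375%
Population σ = √[Σ(r − μ)² / 8] = √[68.8588 / 8] = √8.6074 = 2.9338%
Sharpe = (μ − rf) / σ = (3.6375 − 0.26) / 2.9338 = 3.3775 / 2.9338 = 1.1512

1.15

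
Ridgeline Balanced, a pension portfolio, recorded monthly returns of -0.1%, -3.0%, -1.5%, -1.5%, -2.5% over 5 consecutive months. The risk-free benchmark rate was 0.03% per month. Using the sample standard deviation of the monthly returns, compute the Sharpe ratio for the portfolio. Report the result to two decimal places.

μ = (-0.1 − 3 − 1.5 − 1.5 − 2.5) / 5 = -8.60 / 5 = -1.7200%
Sample σ = √[Σ(r − μ)² / 4] = √[4.9680 / 4] = √1.2420 = 1.1145%
Sharpe = (μ − rf) / σ = (-1.7200 − 0.03) / 1.1145 = -1.7500 / 1.1145 = -1.5702

-1.57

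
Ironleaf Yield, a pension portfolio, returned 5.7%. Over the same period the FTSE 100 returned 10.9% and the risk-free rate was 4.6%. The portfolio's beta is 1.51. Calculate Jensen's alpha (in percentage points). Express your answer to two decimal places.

CAPM expected return = Rf + β(Rm − Rf) = 4.6% + 1.51 × (10.9% − 4.6%) = 4.6 + 1.51 × 6.30 = 14.1130%
Jensen's α = Rp − E[R] = 5.7% − 14.1130% = -8.4130

-8.41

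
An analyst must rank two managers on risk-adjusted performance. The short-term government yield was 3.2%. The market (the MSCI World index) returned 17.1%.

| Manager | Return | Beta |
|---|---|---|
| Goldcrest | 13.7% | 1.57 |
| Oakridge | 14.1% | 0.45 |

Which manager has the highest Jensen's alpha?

Goldcrest: α = 13.7% − [3.2% + 1.57 × (17.1% − 3.2%)] = -11.323
Oakridge: α = 14.1% − [3.2% + 0.45 × (17.1% − 3.2%)] = 4.645
Highest: Oakridge (4.645).

Oakridge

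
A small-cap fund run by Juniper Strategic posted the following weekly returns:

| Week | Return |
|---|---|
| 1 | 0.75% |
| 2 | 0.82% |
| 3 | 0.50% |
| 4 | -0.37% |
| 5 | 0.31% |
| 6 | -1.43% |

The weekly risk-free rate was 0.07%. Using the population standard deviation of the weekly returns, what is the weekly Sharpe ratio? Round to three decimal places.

0.034

Mean return r̄ = 0.580 / 6 = 0.0967%
Population σ = √[Σ(r − r̄)² / 6] = √[3.7067 / 6] = √0.6178 = 0.7860%
Sharpe = (r̄ − rf) / σ = (0.0967 − 0.07) / 0.7860 = 0.0267 / 0.7860 = 0.0340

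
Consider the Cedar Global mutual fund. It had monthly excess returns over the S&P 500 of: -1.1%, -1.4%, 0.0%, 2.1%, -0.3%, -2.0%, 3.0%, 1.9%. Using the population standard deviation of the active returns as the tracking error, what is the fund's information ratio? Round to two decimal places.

μ = (-1.1 − 1.4 + 0 + 2.1 − 0.3 − 2 + 3 + 1.9) / 8 = 0.2750%
Population σ = √[Σ(r − μ)² / 8] = √[23.6750 / 8] = √2.9594 = 1.7203%
IR = μ / tracking error = 0.2750 / 1.7203 = 0.1599

0.16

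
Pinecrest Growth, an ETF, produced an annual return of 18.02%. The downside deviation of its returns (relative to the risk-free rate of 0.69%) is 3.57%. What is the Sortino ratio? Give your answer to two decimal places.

Sortino = (Rp − Rf) / σd = (18.02% − 0.69%) / 3.57% = 17.33% / 3.57% = 4.8543

4.85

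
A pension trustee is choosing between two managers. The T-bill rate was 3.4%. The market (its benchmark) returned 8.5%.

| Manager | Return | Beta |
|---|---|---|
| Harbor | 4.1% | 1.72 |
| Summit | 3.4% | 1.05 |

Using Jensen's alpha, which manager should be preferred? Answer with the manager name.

Harbor: α = 4.1% − [3.4% + 1.72 × (8.5% − 3.4%)] = -8.072
Summit: α = 3.4% − [3.4% + 1.05 × (8.5% − 3.4%)] = -5.355
Highest: Summit (-5.355).

Summit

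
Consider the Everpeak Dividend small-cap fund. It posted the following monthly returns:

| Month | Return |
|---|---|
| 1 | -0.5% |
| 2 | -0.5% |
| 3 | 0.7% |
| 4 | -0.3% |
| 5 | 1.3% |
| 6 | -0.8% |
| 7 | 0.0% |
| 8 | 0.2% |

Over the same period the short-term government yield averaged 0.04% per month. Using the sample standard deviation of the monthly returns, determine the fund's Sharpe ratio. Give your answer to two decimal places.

-0.04

r̄ = (-0.5 − 0.5 + 0.7 − 0.3 + 1.3 − 0.8 + 0 + 0.2) / 8 = 0.0125%
Sample std dev = √[3.4488 / 7] = 0.7019%
Sharpe = (r̄ − rf) / σ = (0.0125 − 0.04) / 0.7019 = -0.0275 / 0.7019 = -0.0392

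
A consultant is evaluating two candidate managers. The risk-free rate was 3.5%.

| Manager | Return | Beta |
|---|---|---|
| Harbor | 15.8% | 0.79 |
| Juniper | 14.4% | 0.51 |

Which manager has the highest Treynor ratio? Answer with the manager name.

Juniper

Harbor: Treynor = (15.8% − 3.5%) / 0.79 = 15.570
Juniper: Treynor = (14.4% − 3.5%) / 0.51 = 21.373
Highest: Juniper (21.373).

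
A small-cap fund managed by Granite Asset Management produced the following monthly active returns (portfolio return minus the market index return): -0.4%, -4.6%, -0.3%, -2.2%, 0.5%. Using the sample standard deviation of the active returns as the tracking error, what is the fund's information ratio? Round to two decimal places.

-0.69

r̄ = (-0.4 − 4.6 − 0.3 − 2.2 + 0.5) / 5 = -1.4000%
Σ(r − r̄)² = (-0.4 − (-1.4000))² + (-4.6 − (-1.4000))² + … = 16.7000
sample σ = √(16.7000 / 4) = √4.1750 = 2.0433%
IR = r̄ / tracking error = -1.4000 / 2.0433 = -0.6852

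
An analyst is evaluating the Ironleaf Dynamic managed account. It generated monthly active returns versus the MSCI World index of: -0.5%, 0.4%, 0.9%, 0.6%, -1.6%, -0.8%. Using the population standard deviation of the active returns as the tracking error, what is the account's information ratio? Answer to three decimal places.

-0.190

μ = (-0.5 + 0.4 + 0.9 + 0.6 − 1.6 − 0.8) / 6 = -0.1667%
Population std dev = √[4.6133 / 6] = 0.8769%
IR = μ / tracking error = -0.1667 / 0.8769 = -0.1901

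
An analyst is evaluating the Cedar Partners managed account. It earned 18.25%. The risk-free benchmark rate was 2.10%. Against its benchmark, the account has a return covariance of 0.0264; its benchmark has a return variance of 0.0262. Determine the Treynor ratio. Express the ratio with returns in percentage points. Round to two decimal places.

16.03

β = Cov / Var = 0.0264 / 0.0262 = 1.0076
Treynor = (Rp − Rf) / β = (18.25% − 2.10%) / 1.0076 = 16.15 / 1.0076 = 16.0282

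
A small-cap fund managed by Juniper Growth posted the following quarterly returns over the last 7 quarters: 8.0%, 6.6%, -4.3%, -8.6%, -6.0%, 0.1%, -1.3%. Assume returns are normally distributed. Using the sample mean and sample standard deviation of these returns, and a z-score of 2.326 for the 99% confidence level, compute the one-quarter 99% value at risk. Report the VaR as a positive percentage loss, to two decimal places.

15.29

r̄ = (8 + 6.6 − 4.3 − 8.6 − 6 + 0.1 − 1.3) / 7 = -0.7857%
Σ(r − r̄)² = (8 − (-0.7857))² + (6.6 − (-0.7857))² + … = 233.3886
sample σ = √(233.3886 / 6) = √38.8981 = 6.2368%
VaR = −(r̄ − z·σ) = −(-0.7857 − 2.326 × 6.2368) = −(-15.2925) = 15.2925%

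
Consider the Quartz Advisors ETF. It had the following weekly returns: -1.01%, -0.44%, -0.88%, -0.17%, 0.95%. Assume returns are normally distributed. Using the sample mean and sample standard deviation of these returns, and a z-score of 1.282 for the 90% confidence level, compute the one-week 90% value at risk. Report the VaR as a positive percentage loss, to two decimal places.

1.31

μ = (-1.01 − 0.44 − 0.88 − 0.17 + 0.95) / 5 = -0.3100%
Σ(r − μ)² = (-1.01 − (-0.3100))² + (-0.44 − (-0.3100))² + (-0.88 − (-0.3100))² + … = 2.4390
sample σ = √(2.4390 / 4) = √0.6098 = 0.7809%
VaR = −(μ − z·σ) = −(-0.3100 − 1.282 × 0.7809) = −(-1.3111) = 1.3111%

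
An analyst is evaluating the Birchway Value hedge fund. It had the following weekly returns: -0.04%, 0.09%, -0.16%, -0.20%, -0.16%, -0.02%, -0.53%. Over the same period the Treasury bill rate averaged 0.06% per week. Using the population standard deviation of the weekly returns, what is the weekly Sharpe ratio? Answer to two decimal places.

-1.13

Mean return r̄ = -1.020 / 7 = -0.1457%
Population σ = √[Σ(r − r̄)² / 7] = √[0.2336 / 7] = √0.0334 = 0.1828%
Sharpe = (r̄ − rf) / σ = (-0.1457 − 0.06) / 0.1828 = -0.2057 / 0.1828 = -1.1253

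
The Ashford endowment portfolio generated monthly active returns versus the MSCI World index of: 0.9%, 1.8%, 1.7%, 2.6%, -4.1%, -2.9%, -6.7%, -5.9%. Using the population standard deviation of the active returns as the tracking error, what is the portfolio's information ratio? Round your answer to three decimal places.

-0.448

r̄ = (0.9 + 1.8 + 1.7 + 2.6 − 4.1 − 2.9 − 6.7 − 5.9) / 8 = -1.5750%
Population σ = √[Σ(r − r̄)² / 8] = √[98.7750 / 8] = √12.3469 = 3.5138%
IR = r̄ / tracking error = -1.5750 / 3.5138 = -0.4482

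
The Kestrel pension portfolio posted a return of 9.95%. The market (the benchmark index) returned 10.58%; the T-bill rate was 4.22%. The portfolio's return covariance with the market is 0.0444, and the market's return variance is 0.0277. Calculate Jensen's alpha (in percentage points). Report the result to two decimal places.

β = Cov / Var = 0.0444 / 0.0277 = 1.6029
E[R] = Rf + β(Rm − Rf) = 4.22% + 1.6029 × (10.58% − 4.22%) = 14.4144%
α = Rp − E[R] = 9.95% − 14.4144% = -4.4644

-4.46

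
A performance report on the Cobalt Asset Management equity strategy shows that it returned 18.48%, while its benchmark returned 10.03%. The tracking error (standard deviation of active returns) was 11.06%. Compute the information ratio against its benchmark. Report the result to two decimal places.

IR = (Rp − Rb) / TE = (18.48% − 10.03%) / 11.06% = 8.45% / 11.06% = 0.7640

0.76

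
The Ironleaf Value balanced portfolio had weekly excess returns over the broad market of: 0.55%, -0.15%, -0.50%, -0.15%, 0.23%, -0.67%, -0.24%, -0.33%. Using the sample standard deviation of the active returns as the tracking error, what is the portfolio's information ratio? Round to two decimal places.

-0.40

r̄ = (0.55 − 0.15 − 0.5 − 0.15 + 0.23 − 0.67 − 0.24 − 0.33) / 8 = -1.260 / 8 = -0.1575%
Σ(r − r̄)² = (0.55 − (-0.1575))² + (-0.15 − (-0.1575))² + … = 1.0674
sample σ = √(1.0674 / 7) = √0.1525 = 0.3905%
IR = r̄ / tracking error = -0.1575 / 0.3905 = -0.4033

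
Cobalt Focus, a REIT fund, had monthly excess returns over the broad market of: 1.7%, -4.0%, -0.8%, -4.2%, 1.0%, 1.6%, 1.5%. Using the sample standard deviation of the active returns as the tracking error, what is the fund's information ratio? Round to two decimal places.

Mean return μ = -3.20 / 7 = -0.4571%
Σ(r − μ)² = 41.5171; sample σ = √(41.5171/6) = 2.6305%
IR = μ / tracking error = -0.4571 / 2.6305 = -0.1738

-0.17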